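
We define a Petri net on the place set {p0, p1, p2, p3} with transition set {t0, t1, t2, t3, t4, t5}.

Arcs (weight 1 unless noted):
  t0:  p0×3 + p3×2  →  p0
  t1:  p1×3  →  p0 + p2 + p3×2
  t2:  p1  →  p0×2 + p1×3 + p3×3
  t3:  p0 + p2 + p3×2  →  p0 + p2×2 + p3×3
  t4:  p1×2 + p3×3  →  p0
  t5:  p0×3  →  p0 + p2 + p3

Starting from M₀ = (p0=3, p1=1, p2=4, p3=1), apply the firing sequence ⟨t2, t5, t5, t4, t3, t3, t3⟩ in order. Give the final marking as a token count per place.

step 1: fire t2:  (p0=3, p1=1, p2=4, p3=1) → (p0=5, p1=3, p2=4, p3=4)
step 2: fire t5:  (p0=5, p1=3, p2=4, p3=4) → (p0=3, p1=3, p2=5, p3=5)
step 3: fire t5:  (p0=3, p1=3, p2=5, p3=5) → (p0=1, p1=3, p2=6, p3=6)
step 4: fire t4:  (p0=1, p1=3, p2=6, p3=6) → (p0=2, p1=1, p2=6, p3=3)
step 5: fire t3:  (p0=2, p1=1, p2=6, p3=3) → (p0=2, p1=1, p2=7, p3=4)
step 6: fire t3:  (p0=2, p1=1, p2=7, p3=4) → (p0=2, p1=1, p2=8, p3=5)
step 7: fire t3:  (p0=2, p1=1, p2=8, p3=5) → (p0=2, p1=1, p2=9, p3=6)

(p0=2, p1=1, p2=9, p3=6)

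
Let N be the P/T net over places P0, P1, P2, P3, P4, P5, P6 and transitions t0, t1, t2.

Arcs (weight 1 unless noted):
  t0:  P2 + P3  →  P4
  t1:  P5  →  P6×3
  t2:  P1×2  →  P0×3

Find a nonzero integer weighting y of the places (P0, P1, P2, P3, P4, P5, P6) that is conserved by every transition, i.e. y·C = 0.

Incidence matrix C (rows=places, cols=transitions):
       t0   t1   t2
   P0   0    0    3
   P1   0    0   -2
   P2  -1    0    0
   P3  -1    0    0
   P4   1    0    0
   P5   0   -1    0
   P6   0    3    0

Candidate y = [2, 3, 0, 0, 0, 0, 0]; check y·C column-wise:
  col t0: 2·0 + 3·0 + 0·-1 + 0·-1 + 0·1 = 0
  col t1: 2·0 + 3·0 + 0·-1 + 0·3 = 0
  col t2: 2·3 + 3·-2 = 0

y = (P0:2, P1:3, P2:0, P3:0, P4:0, P5:0, P6:0)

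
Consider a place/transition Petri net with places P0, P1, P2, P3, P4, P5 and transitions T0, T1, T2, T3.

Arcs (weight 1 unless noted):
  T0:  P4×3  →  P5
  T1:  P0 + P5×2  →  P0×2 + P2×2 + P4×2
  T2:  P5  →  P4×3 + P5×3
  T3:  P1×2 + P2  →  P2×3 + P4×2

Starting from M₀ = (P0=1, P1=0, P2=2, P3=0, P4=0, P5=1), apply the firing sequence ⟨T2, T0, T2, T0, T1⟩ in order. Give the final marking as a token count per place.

step 1: fire T2:  (P0=1, P1=0, P2=2, P3=0, P4=0, P5=1) → (P0=1, P1=0, P2=2, P3=0, P4=3, P5=3)
step 2: fire T0:  (P0=1, P1=0, P2=2, P3=0, P4=3, P5=3) → (P0=1, P1=0, P2=2, P3=0, P4=0, P5=4)
step 3: fire T2:  (P0=1, P1=0, P2=2, P3=0, P4=0, P5=4) → (P0=1, P1=0, P2=2, P3=0, P4=3, P5=6)
step 4: fire T0:  (P0=1, P1=0, P2=2, P3=0, P4=3, P5=6) → (P0=1, P1=0, P2=2, P3=0, P4=0, P5=7)
step 5: fire T1:  (P0=1, P1=0, P2=2, P3=0, P4=0, P5=7) → (P0=2, P1=0, P2=4, P3=0, P4=2, P5=5)

(P0=2, P1=0, P2=4, P3=0, P4=2, P5=5)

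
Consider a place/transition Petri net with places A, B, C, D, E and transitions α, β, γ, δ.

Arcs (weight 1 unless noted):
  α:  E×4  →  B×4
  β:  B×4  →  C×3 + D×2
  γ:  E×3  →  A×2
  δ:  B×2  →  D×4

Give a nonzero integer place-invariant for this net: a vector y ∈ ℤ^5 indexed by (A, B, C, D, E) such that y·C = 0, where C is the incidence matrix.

y = (A:3, B:2, C:2, D:1, E:2)

Incidence matrix C (rows=places, cols=transitions):
        α    β    γ    δ
    A   0    0    2    0
    B   4   -4    0   -2
    C   0    3    0    0
    D   0    2    0    4
    E  -4    0   -3    0

Candidate y = [3, 2, 2, 1, 2]; check y·C column-wise:
  col α: 3·0 + 2·4 + 2·0 + 1·0 + 2·-4 = 0
  col β: 3·0 + 2·-4 + 2·3 + 1·2 + 2·0 = 0
  col γ: 3·2 + 2·0 + 2·0 + 1·0 + 2·-3 = 0
  col δ: 3·0 + 2·-2 + 2·0 + 1·4 + 2·0 = 0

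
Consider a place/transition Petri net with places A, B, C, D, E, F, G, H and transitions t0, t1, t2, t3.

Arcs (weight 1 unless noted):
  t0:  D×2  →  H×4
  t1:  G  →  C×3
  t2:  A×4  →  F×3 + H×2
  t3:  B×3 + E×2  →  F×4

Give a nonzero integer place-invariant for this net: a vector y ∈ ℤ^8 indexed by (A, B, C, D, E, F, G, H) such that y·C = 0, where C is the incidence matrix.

y = (A:0, B:2, C:0, D:0, E:-3, F:0, G:0, H:0)

Incidence matrix C (rows=places, cols=transitions):
       t0   t1   t2   t3
    A   0    0   -4    0
    B   0    0    0   -3
    C   0    3    0    0
    D  -2    0    0    0
    E   0    0    0   -2
    F   0    0    3    4
    G   0   -1    0    0
    H   4    0    2    0

Candidate y = [0, 2, 0, 0, -3, 0, 0, 0]; check y·C column-wise:
  col t0: 2·0 + 0·-2 + -3·0 + 0·4 = 0
  col t1: 2·0 + 0·3 + -3·0 + 0·-1 = 0
  col t2: 0·-4 + 2·0 + -3·0 + 0·3 + 0·2 = 0
  col t3: 2·-3 + -3·-2 + 0·4 = 0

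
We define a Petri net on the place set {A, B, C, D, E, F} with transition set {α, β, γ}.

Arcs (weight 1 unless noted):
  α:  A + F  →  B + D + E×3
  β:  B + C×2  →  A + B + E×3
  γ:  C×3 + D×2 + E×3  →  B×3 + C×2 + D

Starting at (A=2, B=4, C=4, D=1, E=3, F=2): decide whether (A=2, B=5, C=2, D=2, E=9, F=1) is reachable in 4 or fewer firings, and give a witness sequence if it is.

step 1: fire α:  (A=2, B=4, C=4, D=1, E=3, F=2) → (A=1, B=5, C=4, D=2, E=6, F=1)
step 2: fire β:  (A=1, B=5, C=4, D=2, E=6, F=1) → (A=2, B=5, C=2, D=2, E=9, F=1)

YES — reachable via ⟨α, β⟩ (2 firings)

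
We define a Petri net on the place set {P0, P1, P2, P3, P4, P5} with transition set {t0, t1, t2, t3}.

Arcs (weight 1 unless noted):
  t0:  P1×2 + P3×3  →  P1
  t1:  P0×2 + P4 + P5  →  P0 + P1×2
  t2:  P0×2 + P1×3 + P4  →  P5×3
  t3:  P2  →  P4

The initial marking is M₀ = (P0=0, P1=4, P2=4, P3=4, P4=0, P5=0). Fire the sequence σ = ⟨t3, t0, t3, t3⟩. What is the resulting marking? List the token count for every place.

step 1: fire t3:  (P0=0, P1=4, P2=4, P3=4, P4=0, P5=0) → (P0=0, P1=4, P2=3, P3=4, P4=1, P5=0)
step 2: fire t0:  (P0=0, P1=4, P2=3, P3=4, P4=1, P5=0) → (P0=0, P1=3, P2=3, P3=1, P4=1, P5=0)
step 3: fire t3:  (P0=0, P1=3, P2=3, P3=1, P4=1, P5=0) → (P0=0, P1=3, P2=2, P3=1, P4=2, P5=0)
step 4: fire t3:  (P0=0, P1=3, P2=2, P3=1, P4=2, P5=0) → (P0=0, P1=3, P2=1, P3=1, P4=3, P5=0)

(P0=0, P1=3, P2=1, P3=1, P4=3, P5=0)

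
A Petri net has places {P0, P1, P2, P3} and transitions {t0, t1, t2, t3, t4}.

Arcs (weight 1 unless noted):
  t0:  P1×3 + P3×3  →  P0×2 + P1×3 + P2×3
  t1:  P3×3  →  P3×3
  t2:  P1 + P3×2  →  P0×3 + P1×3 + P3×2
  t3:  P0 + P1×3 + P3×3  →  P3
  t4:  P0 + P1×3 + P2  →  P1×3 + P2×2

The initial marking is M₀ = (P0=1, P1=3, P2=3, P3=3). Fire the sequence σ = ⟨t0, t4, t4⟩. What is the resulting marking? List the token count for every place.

(P0=1, P1=3, P2=8, P3=0)

step 1: fire t0:  (P0=1, P1=3, P2=3, P3=3) → (P0=3, P1=3, P2=6, P3=0)
step 2: fire t4:  (P0=3, P1=3, P2=6, P3=0) → (P0=2, P1=3, P2=7, P3=0)
step 3: fire t4:  (P0=2, P1=3, P2=7, P3=0) → (P0=1, P1=3, P2=8, P3=0)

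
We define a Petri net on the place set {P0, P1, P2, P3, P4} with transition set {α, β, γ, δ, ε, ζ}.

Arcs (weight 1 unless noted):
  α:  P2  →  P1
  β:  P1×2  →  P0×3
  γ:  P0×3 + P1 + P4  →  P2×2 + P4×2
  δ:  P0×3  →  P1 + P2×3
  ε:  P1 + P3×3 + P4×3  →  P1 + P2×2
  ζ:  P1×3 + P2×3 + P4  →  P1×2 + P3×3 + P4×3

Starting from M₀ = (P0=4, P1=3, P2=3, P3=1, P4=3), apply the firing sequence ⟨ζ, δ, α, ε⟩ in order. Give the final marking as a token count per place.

step 1: fire ζ:  (P0=4, P1=3, P2=3, P3=1, P4=3) → (P0=4, P1=2, P2=0, P3=4, P4=5)
step 2: fire δ:  (P0=4, P1=2, P2=0, P3=4, P4=5) → (P0=1, P1=3, P2=3, P3=4, P4=5)
step 3: fire α:  (P0=1, P1=3, P2=3, P3=4, P4=5) → (P0=1, P1=4, P2=2, P3=4, P4=5)
step 4: fire ε:  (P0=1, P1=4, P2=2, P3=4, P4=5) → (P0=1, P1=4, P2=4, P3=1, P4=2)

(P0=1, P1=4, P2=4, P3=1, P4=2)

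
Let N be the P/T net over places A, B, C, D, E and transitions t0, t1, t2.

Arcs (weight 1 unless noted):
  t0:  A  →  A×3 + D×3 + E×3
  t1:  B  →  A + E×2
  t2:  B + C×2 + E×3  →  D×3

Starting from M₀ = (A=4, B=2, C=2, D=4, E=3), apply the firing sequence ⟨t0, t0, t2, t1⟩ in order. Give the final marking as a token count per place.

step 1: fire t0:  (A=4, B=2, C=2, D=4, E=3) → (A=6, B=2, C=2, D=7, E=6)
step 2: fire t0:  (A=6, B=2, C=2, D=7, E=6) → (A=8, B=2, C=2, D=10, E=9)
step 3: fire t2:  (A=8, B=2, C=2, D=10, E=9) → (A=8, B=1, C=0, D=13, E=6)
step 4: fire t1:  (A=8, B=1, C=0, D=13, E=6) → (A=9, B=0, C=0, D=13, E=8)

(A=9, B=0, C=0, D=13, E=8)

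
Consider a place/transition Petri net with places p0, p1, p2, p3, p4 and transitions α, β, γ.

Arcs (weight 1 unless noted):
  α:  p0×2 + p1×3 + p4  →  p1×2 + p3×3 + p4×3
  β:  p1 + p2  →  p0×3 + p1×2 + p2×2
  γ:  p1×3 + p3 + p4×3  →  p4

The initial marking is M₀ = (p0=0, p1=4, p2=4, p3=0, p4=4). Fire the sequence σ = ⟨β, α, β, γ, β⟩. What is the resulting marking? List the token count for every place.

(p0=7, p1=3, p2=7, p3=2, p4=4)

step 1: fire β:  (p0=0, p1=4, p2=4, p3=0, p4=4) → (p0=3, p1=5, p2=5, p3=0, p4=4)
step 2: fire α:  (p0=3, p1=5, p2=5, p3=0, p4=4) → (p0=1, p1=4, p2=5, p3=3, p4=6)
step 3: fire β:  (p0=1, p1=4, p2=5, p3=3, p4=6) → (p0=4, p1=5, p2=6, p3=3, p4=6)
step 4: fire γ:  (p0=4, p1=5, p2=6, p3=3, p4=6) → (p0=4, p1=2, p2=6, p3=2, p4=4)
step 5: fire β:  (p0=4, p1=2, p2=6, p3=2, p4=4) → (p0=7, p1=3, p2=7, p3=2, p4=4)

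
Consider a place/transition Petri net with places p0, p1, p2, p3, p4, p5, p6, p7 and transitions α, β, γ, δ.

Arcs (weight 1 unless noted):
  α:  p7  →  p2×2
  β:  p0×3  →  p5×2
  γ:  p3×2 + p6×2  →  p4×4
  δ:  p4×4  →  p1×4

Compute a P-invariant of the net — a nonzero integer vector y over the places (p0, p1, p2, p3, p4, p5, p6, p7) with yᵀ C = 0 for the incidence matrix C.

Incidence matrix C (rows=places, cols=transitions):
        α    β    γ    δ
   p0   0   -3    0    0
   p1   0    0    0    4
   p2   2    0    0    0
   p3   0    0   -2    0
   p4   0    0    4   -4
   p5   0    2    0    0
   p6   0    0   -2    0
   p7  -1    0    0    0

Candidate y = [0, 1, 0, 2, 1, 0, 0, 0]; check y·C column-wise:
  col α: 1·0 + 0·2 + 2·0 + 1·0 + 0·-1 = 0
  col β: 0·-3 + 1·0 + 2·0 + 1·0 + 0·2 = 0
  col γ: 1·0 + 2·-2 + 1·4 + 0·-2 = 0
  col δ: 1·4 + 2·0 + 1·-4 = 0

y = (p0:0, p1:1, p2:0, p3:2, p4:1, p5:0, p6:0, p7:0)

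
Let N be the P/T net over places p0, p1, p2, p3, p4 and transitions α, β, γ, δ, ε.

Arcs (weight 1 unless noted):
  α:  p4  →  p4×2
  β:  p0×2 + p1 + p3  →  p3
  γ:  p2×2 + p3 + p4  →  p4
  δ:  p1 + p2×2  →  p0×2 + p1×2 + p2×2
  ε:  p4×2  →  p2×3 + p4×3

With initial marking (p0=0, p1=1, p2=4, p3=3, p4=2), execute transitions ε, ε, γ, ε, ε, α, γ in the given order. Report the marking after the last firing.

step 1: fire ε:  (p0=0, p1=1, p2=4, p3=3, p4=2) → (p0=0, p1=1, p2=7, p3=3, p4=3)
step 2: fire ε:  (p0=0, p1=1, p2=7, p3=3, p4=3) → (p0=0, p1=1, p2=10, p3=3, p4=4)
step 3: fire γ:  (p0=0, p1=1, p2=10, p3=3, p4=4) → (p0=0, p1=1, p2=8, p3=2, p4=4)
step 4: fire ε:  (p0=0, p1=1, p2=8, p3=2, p4=4) → (p0=0, p1=1, p2=11, p3=2, p4=5)
step 5: fire ε:  (p0=0, p1=1, p2=11, p3=2, p4=5) → (p0=0, p1=1, p2=14, p3=2, p4=6)
step 6: fire α:  (p0=0, p1=1, p2=14, p3=2, p4=6) → (p0=0, p1=1, p2=14, p3=2, p4=7)
step 7: fire γ:  (p0=0, p1=1, p2=14, p3=2, p4=7) → (p0=0, p1=1, p2=12, p3=1, p4=7)

(p0=0, p1=1, p2=12, p3=1, p4=7)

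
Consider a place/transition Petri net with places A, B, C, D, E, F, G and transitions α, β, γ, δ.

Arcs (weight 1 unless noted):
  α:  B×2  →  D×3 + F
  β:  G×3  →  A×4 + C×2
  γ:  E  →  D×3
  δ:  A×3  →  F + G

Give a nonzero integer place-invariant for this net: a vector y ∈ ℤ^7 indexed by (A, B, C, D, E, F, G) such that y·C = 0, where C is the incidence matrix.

Incidence matrix C (rows=places, cols=transitions):
        α    β    γ    δ
    A   0    4    0   -3
    B  -2    0    0    0
    C   0    2    0    0
    D   3    0    3    0
    E   0    0   -1    0
    F   1    0    0    1
    G   0   -3    0    1

Candidate y = [0, 3, 0, 2, 6, 0, 0]; check y·C column-wise:
  col α: 3·-2 + 2·3 + 6·0 + 0·1 = 0
  col β: 0·4 + 3·0 + 0·2 + 2·0 + 6·0 + 0·-3 = 0
  col γ: 3·0 + 2·3 + 6·-1 = 0
  col δ: 0·-3 + 3·0 + 2·0 + 6·0 + 0·1 + 0·1 = 0

y = (A:0, B:3, C:0, D:2, E:6, F:0, G:0)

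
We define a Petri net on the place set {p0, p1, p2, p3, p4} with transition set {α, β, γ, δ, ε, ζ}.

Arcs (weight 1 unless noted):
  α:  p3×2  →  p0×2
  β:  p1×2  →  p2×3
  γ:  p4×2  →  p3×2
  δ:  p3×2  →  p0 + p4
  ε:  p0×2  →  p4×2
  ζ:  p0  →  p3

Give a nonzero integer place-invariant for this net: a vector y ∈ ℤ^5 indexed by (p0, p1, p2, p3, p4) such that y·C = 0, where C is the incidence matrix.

Incidence matrix C (rows=places, cols=transitions):
        α    β    γ    δ    ε    ζ
   p0   2    0    0    1   -2   -1
   p1   0   -2    0    0    0    0
   p2   0    3    0    0    0    0
   p3  -2    0    2   -2    0    1
   p4   0    0   -2    1    2    0

Candidate y = [0, 3, 2, 0, 0]; check y·C column-wise:
  col α: 0·2 + 3·0 + 2·0 + 0·-2 = 0
  col β: 3·-2 + 2·3 = 0
  col γ: 3·0 + 2·0 + 0·2 + 0·-2 = 0
  col δ: 0·1 + 3·0 + 2·0 + 0·-2 + 0·1 = 0
  col ε: 0·-2 + 3·0 + 2·0 + 0·2 = 0
  col ζ: 0·-1 + 3·0 + 2·0 + 0·1 = 0

y = (p0:0, p1:3, p2:2, p3:0, p4:0)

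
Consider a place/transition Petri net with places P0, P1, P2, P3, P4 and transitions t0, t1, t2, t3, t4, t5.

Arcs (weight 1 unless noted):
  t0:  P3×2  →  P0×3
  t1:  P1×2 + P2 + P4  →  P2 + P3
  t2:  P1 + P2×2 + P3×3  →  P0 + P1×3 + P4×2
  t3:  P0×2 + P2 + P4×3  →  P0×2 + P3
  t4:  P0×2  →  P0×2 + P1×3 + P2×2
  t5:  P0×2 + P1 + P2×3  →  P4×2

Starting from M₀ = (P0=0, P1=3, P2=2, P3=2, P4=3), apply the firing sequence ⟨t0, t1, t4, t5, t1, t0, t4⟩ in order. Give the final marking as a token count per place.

(P0=4, P1=4, P2=3, P3=0, P4=3)

step 1: fire t0:  (P0=0, P1=3, P2=2, P3=2, P4=3) → (P0=3, P1=3, P2=2, P3=0, P4=3)
step 2: fire t1:  (P0=3, P1=3, P2=2, P3=0, P4=3) → (P0=3, P1=1, P2=2, P3=1, P4=2)
step 3: fire t4:  (P0=3, P1=1, P2=2, P3=1, P4=2) → (P0=3, P1=4, P2=4, P3=1, P4=2)
step 4: fire t5:  (P0=3, P1=4, P2=4, P3=1, P4=2) → (P0=1, P1=3, P2=1, P3=1, P4=4)
step 5: fire t1:  (P0=1, P1=3, P2=1, P3=1, P4=4) → (P0=1, P1=1, P2=1, P3=2, P4=3)
step 6: fire t0:  (P0=1, P1=1, P2=1, P3=2, P4=3) → (P0=4, P1=1, P2=1, P3=0, P4=3)
step 7: fire t4:  (P0=4, P1=1, P2=1, P3=0, P4=3) → (P0=4, P1=4, P2=3, P3=0, P4=3)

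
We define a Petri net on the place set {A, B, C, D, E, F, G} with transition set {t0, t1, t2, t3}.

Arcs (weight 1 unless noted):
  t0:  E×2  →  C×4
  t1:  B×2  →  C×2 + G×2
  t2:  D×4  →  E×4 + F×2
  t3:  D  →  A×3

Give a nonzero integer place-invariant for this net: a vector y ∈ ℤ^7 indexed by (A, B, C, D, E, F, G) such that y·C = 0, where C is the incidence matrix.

y = (A:2, B:3, C:3, D:6, E:6, F:0, G:0)

Incidence matrix C (rows=places, cols=transitions):
       t0   t1   t2   t3
    A   0    0    0    3
    B   0   -2    0    0
    C   4    2    0    0
    D   0    0   -4   -1
    E  -2    0    4    0
    F   0    0    2    0
    G   0    2    0    0

Candidate y = [2, 3, 3, 6, 6, 0, 0]; check y·C column-wise:
  col t0: 2·0 + 3·0 + 3·4 + 6·0 + 6·-2 = 0
  col t1: 2·0 + 3·-2 + 3·2 + 6·0 + 6·0 + 0·2 = 0
  col t2: 2·0 + 3·0 + 3·0 + 6·-4 + 6·4 + 0·2 = 0
  col t3: 2·3 + 3·0 + 3·0 + 6·-1 + 6·0 = 0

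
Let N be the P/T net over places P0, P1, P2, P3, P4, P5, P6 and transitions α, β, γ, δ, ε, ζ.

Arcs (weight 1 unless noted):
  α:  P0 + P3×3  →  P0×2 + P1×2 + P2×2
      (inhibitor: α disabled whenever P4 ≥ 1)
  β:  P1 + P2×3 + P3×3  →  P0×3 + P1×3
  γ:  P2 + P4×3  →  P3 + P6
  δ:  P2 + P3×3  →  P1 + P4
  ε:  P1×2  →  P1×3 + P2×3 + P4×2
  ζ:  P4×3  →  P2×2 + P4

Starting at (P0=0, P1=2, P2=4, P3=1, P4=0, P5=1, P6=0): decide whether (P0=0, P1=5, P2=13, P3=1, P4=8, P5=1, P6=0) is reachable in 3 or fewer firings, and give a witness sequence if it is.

NO — not reachable within 3 firings

depth 0: 1 marking
depth 1: 2 markings reached so far
depth 2: 3 markings reached so far
depth 3: 6 markings reached so far
target is not among the 6 markings reachable within 3 steps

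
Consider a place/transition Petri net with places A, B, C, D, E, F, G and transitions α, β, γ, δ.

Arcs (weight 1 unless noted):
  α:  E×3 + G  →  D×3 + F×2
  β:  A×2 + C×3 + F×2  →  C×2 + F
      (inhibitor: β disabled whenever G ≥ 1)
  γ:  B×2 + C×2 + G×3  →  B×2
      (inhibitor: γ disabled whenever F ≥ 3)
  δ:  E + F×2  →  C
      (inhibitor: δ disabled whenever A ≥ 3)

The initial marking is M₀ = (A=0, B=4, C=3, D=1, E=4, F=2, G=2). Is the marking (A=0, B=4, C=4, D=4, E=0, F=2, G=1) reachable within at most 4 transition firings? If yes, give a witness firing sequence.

YES — reachable via ⟨α, δ⟩ (2 firings)

step 1: fire α:  (A=0, B=4, C=3, D=1, E=4, F=2, G=2) → (A=0, B=4, C=3, D=4, E=1, F=4, G=1)
step 2: fire δ:  (A=0, B=4, C=3, D=4, E=1, F=4, G=1) → (A=0, B=4, C=4, D=4, E=0, F=2, G=1)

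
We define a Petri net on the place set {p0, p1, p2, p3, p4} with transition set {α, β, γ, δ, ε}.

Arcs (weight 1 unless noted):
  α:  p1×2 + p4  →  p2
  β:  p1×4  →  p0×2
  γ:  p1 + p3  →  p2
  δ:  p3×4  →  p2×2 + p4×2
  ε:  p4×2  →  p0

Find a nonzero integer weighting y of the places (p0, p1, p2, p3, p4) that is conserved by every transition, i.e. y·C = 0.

y = (p0:2, p1:1, p2:3, p3:2, p4:1)

Incidence matrix C (rows=places, cols=transitions):
        α    β    γ    δ    ε
   p0   0    2    0    0    1
   p1  -2   -4   -1    0    0
   p2   1    0    1    2    0
   p3   0    0   -1   -4    0
   p4  -1    0    0    2   -2

Candidate y = [2, 1, 3, 2, 1]; check y·C column-wise:
  col α: 2·0 + 1·-2 + 3·1 + 2·0 + 1·-1 = 0
  col β: 2·2 + 1·-4 + 3·0 + 2·0 + 1·0 = 0
  col γ: 2·0 + 1·-1 + 3·1 + 2·-1 + 1·0 = 0
  col δ: 2·0 + 1·0 + 3·2 + 2·-4 + 1·2 = 0
  col ε: 2·1 + 1·0 + 3·0 + 2·0 + 1·-2 = 0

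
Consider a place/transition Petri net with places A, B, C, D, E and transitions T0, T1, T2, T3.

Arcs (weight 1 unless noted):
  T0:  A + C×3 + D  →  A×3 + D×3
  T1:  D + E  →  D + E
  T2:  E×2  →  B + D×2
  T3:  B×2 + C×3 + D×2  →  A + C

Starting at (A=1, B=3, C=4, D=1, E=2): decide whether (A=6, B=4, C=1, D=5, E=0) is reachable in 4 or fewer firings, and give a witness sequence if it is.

NO — not reachable within 4 firings

depth 0: 1 marking
depth 1: 3 markings reached so far
depth 2: 5 markings reached so far
depth 3: 5 markings reached so far
(frontier empty at depth 3; search complete)
target is not among the 5 markings reachable within 4 steps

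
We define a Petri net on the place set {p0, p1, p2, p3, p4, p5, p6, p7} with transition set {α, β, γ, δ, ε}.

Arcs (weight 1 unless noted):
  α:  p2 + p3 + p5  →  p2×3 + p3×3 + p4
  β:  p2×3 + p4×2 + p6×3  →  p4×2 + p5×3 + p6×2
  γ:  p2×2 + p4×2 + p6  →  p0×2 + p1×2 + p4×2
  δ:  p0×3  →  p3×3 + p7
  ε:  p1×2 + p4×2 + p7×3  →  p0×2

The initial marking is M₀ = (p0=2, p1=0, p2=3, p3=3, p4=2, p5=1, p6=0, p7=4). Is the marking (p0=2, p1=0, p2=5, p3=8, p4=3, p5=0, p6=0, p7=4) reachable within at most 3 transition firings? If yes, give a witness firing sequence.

NO — not reachable within 3 firings

depth 0: 1 marking
depth 1: 2 markings reached so far
depth 2: 2 markings reached so far
(frontier empty at depth 2; search complete)
target is not among the 2 markings reachable within 3 steps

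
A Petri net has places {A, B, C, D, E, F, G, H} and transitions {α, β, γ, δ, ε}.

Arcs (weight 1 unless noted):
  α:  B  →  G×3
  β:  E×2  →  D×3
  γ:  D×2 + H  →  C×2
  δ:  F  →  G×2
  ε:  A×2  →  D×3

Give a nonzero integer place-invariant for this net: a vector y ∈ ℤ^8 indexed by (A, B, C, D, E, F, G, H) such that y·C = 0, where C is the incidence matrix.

Incidence matrix C (rows=places, cols=transitions):
        α    β    γ    δ    ε
    A   0    0    0    0   -2
    B  -1    0    0    0    0
    C   0    0    2    0    0
    D   0    3   -2    0    3
    E   0   -2    0    0    0
    F   0    0    0   -1    0
    G   3    0    0    2    0
    H   0    0   -1    0    0

Candidate y = [3, 0, 2, 2, 3, 0, 0, 0]; check y·C column-wise:
  col α: 3·0 + 0·-1 + 2·0 + 2·0 + 3·0 + 0·3 = 0
  col β: 3·0 + 2·0 + 2·3 + 3·-2 = 0
  col γ: 3·0 + 2·2 + 2·-2 + 3·0 + 0·-1 = 0
  col δ: 3·0 + 2·0 + 2·0 + 3·0 + 0·-1 + 0·2 = 0
  col ε: 3·-2 + 2·0 + 2·3 + 3·0 = 0

y = (A:3, B:0, C:2, D:2, E:3, F:0, G:0, H:0)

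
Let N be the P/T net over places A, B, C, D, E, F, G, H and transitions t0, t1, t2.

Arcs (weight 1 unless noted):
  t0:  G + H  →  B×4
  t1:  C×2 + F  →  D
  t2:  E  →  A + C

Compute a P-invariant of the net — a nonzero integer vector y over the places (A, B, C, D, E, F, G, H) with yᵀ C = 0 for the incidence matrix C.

y = (A:1, B:0, C:-1, D:-2, E:0, F:0, G:0, H:0)

Incidence matrix C (rows=places, cols=transitions):
       t0   t1   t2
    A   0    0    1
    B   4    0    0
    C   0   -2    1
    D   0    1    0
    E   0    0   -1
    F   0   -1    0
    G  -1    0    0
    H  -1    0    0

Candidate y = [1, 0, -1, -2, 0, 0, 0, 0]; check y·C column-wise:
  col t0: 1·0 + 0·4 + -1·0 + -2·0 + 0·-1 + 0·-1 = 0
  col t1: 1·0 + -1·-2 + -2·1 + 0·-1 = 0
  col t2: 1·1 + -1·1 + -2·0 + 0·-1 = 0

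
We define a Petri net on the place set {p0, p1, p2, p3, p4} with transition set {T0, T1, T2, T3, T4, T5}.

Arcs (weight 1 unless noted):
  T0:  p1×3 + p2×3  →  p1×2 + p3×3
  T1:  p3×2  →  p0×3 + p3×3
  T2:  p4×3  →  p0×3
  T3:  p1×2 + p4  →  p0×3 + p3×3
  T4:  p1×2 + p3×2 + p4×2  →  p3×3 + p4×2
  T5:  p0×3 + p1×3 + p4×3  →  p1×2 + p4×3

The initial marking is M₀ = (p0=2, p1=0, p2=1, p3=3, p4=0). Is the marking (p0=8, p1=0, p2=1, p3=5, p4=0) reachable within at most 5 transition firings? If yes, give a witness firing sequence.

step 1: fire T1:  (p0=2, p1=0, p2=1, p3=3, p4=0) → (p0=5, p1=0, p2=1, p3=4, p4=0)
step 2: fire T1:  (p0=5, p1=0, p2=1, p3=4, p4=0) → (p0=8, p1=0, p2=1, p3=5, p4=0)

YES — reachable via ⟨T1, T1⟩ (2 firings)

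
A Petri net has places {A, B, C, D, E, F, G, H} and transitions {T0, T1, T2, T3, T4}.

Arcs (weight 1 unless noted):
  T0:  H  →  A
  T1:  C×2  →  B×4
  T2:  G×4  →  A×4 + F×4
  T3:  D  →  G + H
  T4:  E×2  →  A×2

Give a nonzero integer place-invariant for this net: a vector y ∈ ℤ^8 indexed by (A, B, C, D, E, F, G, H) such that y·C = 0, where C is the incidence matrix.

Incidence matrix C (rows=places, cols=transitions):
       T0   T1   T2   T3   T4
    A   1    0    4    0    2
    B   0    4    0    0    0
    C   0   -2    0    0    0
    D   0    0    0   -1    0
    E   0    0    0    0   -2
    F   0    0    4    0    0
    G   0    0   -4    1    0
    H  -1    0    0    1    0

Candidate y = [0, 1, 2, 0, 0, 0, 0, 0]; check y·C column-wise:
  col T0: 0·1 + 1·0 + 2·0 + 0·-1 = 0
  col T1: 1·4 + 2·-2 = 0
  col T2: 0·4 + 1·0 + 2·0 + 0·4 + 0·-4 = 0
  col T3: 1·0 + 2·0 + 0·-1 + 0·1 + 0·1 = 0
  col T4: 0·2 + 1·0 + 2·0 + 0·-2 = 0

y = (A:0, B:1, C:2, D:0, E:0, F:0, G:0, H:0)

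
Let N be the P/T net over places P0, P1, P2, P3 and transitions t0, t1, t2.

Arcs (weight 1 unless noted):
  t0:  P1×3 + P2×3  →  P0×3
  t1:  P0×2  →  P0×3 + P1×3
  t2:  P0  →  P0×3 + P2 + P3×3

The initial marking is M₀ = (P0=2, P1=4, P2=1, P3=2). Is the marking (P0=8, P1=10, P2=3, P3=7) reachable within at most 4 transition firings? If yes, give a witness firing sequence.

NO — not reachable within 4 firings

depth 0: 1 marking
depth 1: 3 markings reached so far
depth 2: 6 markings reached so far
depth 3: 11 markings reached so far
depth 4: 18 markings reached so far
target is not among the 18 markings reachable within 4 steps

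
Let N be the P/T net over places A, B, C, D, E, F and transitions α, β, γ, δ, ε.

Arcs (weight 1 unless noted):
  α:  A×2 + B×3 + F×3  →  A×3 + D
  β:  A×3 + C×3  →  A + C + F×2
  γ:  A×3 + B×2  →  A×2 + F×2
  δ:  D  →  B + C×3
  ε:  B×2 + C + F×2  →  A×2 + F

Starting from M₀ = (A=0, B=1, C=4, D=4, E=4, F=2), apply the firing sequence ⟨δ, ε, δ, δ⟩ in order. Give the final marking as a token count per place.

step 1: fire δ:  (A=0, B=1, C=4, D=4, E=4, F=2) → (A=0, B=2, C=7, D=3, E=4, F=2)
step 2: fire ε:  (A=0, B=2, C=7, D=3, E=4, F=2) → (A=2, B=0, C=6, D=3, E=4, F=1)
step 3: fire δ:  (A=2, B=0, C=6, D=3, E=4, F=1) → (A=2, B=1, C=9, D=2, E=4, F=1)
step 4: fire δ:  (A=2, B=1, C=9, D=2, E=4, F=1) → (A=2, B=2, C=12, D=1, E=4, F=1)

(A=2, B=2, C=12, D=1, E=4, F=1)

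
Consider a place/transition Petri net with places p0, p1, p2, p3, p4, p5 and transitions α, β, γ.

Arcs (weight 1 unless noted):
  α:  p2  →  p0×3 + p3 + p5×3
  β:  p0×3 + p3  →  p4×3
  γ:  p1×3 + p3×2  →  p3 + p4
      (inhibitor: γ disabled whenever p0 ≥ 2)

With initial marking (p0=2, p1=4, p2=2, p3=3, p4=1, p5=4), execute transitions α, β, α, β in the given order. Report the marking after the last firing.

(p0=2, p1=4, p2=0, p3=3, p4=7, p5=10)

step 1: fire α:  (p0=2, p1=4, p2=2, p3=3, p4=1, p5=4) → (p0=5, p1=4, p2=1, p3=4, p4=1, p5=7)
step 2: fire β:  (p0=5, p1=4, p2=1, p3=4, p4=1, p5=7) → (p0=2, p1=4, p2=1, p3=3, p4=4, p5=7)
step 3: fire α:  (p0=2, p1=4, p2=1, p3=3, p4=4, p5=7) → (p0=5, p1=4, p2=0, p3=4, p4=4, p5=10)
step 4: fire β:  (p0=5, p1=4, p2=0, p3=4, p4=4, p5=10) → (p0=2, p1=4, p2=0, p3=3, p4=7, p5=10)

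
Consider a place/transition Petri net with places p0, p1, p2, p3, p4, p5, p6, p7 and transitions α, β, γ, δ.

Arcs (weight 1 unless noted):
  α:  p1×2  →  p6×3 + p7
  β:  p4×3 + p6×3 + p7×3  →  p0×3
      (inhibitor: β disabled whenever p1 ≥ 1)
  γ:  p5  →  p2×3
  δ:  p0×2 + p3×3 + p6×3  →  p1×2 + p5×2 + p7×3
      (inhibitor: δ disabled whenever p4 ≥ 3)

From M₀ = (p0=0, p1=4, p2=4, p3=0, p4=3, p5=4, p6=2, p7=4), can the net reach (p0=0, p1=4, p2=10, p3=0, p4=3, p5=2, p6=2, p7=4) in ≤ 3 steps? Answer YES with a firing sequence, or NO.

step 1: fire γ:  (p0=0, p1=4, p2=4, p3=0, p4=3, p5=4, p6=2, p7=4) → (p0=0, p1=4, p2=7, p3=0, p4=3, p5=3, p6=2, p7=4)
step 2: fire γ:  (p0=0, p1=4, p2=7, p3=0, p4=3, p5=3, p6=2, p7=4) → (p0=0, p1=4, p2=10, p3=0, p4=3, p5=2, p6=2, p7=4)

YES — reachable via ⟨γ, γ⟩ (2 firings)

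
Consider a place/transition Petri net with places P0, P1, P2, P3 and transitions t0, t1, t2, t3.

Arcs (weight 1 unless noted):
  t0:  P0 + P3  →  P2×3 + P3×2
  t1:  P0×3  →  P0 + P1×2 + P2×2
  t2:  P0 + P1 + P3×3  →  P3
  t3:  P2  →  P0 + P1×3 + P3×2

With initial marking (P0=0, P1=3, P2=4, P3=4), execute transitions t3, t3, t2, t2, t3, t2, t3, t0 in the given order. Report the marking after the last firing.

step 1: fire t3:  (P0=0, P1=3, P2=4, P3=4) → (P0=1, P1=6, P2=3, P3=6)
step 2: fire t3:  (P0=1, P1=6, P2=3, P3=6) → (P0=2, P1=9, P2=2, P3=8)
step 3: fire t2:  (P0=2, P1=9, P2=2, P3=8) → (P0=1, P1=8, P2=2, P3=6)
step 4: fire t2:  (P0=1, P1=8, P2=2, P3=6) → (P0=0, P1=7, P2=2, P3=4)
step 5: fire t3:  (P0=0, P1=7, P2=2, P3=4) → (P0=1, P1=10, P2=1, P3=6)
step 6: fire t2:  (P0=1, P1=10, P2=1, P3=6) → (P0=0, P1=9, P2=1, P3=4)
step 7: fire t3:  (P0=0, P1=9, P2=1, P3=4) → (P0=1, P1=12, P2=0, P3=6)
step 8: fire t0:  (P0=1, P1=12, P2=0, P3=6) → (P0=0, P1=12, P2=3, P3=7)

(P0=0, P1=12, P2=3, P3=7)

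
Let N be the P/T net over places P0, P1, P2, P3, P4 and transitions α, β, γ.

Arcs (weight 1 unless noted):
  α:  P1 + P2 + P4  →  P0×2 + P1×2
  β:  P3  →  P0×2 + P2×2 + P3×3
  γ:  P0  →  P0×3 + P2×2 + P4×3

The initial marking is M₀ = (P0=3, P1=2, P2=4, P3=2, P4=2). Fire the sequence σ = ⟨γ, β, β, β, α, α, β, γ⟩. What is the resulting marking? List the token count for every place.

(P0=19, P1=4, P2=14, P3=10, P4=6)

step 1: fire γ:  (P0=3, P1=2, P2=4, P3=2, P4=2) → (P0=5, P1=2, P2=6, P3=2, P4=5)
step 2: fire β:  (P0=5, P1=2, P2=6, P3=2, P4=5) → (P0=7, P1=2, P2=8, P3=4, P4=5)
step 3: fire β:  (P0=7, P1=2, P2=8, P3=4, P4=5) → (P0=9, P1=2, P2=10, P3=6, P4=5)
step 4: fire β:  (P0=9, P1=2, P2=10, P3=6, P4=5) → (P0=11, P1=2, P2=12, P3=8, P4=5)
step 5: fire α:  (P0=11, P1=2, P2=12, P3=8, P4=5) → (P0=13, P1=3, P2=11, P3=8, P4=4)
step 6: fire α:  (P0=13, P1=3, P2=11, P3=8, P4=4) → (P0=15, P1=4, P2=10, P3=8, P4=3)
step 7: fire β:  (P0=15, P1=4, P2=10, P3=8, P4=3) → (P0=17, P1=4, P2=12, P3=10, P4=3)
step 8: fire γ:  (P0=17, P1=4, P2=12, P3=10, P4=3) → (P0=19, P1=4, P2=14, P3=10, P4=6)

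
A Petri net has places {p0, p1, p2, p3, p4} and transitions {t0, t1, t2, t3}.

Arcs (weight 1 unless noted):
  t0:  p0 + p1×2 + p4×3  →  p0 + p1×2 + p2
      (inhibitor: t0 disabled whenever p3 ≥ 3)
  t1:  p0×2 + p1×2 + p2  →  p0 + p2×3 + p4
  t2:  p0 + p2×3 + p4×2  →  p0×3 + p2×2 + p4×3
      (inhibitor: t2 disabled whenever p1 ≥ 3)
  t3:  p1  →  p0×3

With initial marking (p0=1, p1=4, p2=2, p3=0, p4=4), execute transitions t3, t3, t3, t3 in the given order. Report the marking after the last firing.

(p0=13, p1=0, p2=2, p3=0, p4=4)

step 1: fire t3:  (p0=1, p1=4, p2=2, p3=0, p4=4) → (p0=4, p1=3, p2=2, p3=0, p4=4)
step 2: fire t3:  (p0=4, p1=3, p2=2, p3=0, p4=4) → (p0=7, p1=2, p2=2, p3=0, p4=4)
step 3: fire t3:  (p0=7, p1=2, p2=2, p3=0, p4=4) → (p0=10, p1=1, p2=2, p3=0, p4=4)
step 4: fire t3:  (p0=10, p1=1, p2=2, p3=0, p4=4) → (p0=13, p1=0, p2=2, p3=0, p4=4)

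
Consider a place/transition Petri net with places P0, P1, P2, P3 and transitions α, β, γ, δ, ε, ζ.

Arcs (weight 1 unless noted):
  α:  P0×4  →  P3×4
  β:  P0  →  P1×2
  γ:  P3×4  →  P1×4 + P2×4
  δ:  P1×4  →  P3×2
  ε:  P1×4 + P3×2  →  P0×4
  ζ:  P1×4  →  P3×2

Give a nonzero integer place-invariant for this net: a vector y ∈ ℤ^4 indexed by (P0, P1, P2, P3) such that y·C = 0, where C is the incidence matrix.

y = (P0:2, P1:1, P2:1, P3:2)

Incidence matrix C (rows=places, cols=transitions):
        α    β    γ    δ    ε    ζ
   P0  -4   -1    0    0    4    0
   P1   0    2    4   -4   -4   -4
   P2   0    0    4    0    0    0
   P3   4    0   -4    2   -2    2

Candidate y = [2, 1, 1, 2]; check y·C column-wise:
  col α: 2·-4 + 1·0 + 1·0 + 2·4 = 0
  col β: 2·-1 + 1·2 + 1·0 + 2·0 = 0
  col γ: 2·0 + 1·4 + 1·4 + 2·-4 = 0
  col δ: 2·0 + 1·-4 + 1·0 + 2·2 = 0
  col ε: 2·4 + 1·-4 + 1·0 + 2·-2 = 0
  col ζ: 2·0 + 1·-4 + 1·0 + 2·2 = 0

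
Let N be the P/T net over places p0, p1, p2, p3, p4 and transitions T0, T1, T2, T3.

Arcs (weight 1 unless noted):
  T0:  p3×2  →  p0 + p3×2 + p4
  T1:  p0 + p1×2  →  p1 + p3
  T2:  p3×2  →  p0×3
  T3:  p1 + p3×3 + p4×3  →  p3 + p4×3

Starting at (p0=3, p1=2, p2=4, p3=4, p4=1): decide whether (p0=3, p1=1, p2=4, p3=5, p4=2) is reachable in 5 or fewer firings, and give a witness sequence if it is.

YES — reachable via ⟨T0, T1⟩ (2 firings)

step 1: fire T0:  (p0=3, p1=2, p2=4, p3=4, p4=1) → (p0=4, p1=2, p2=4, p3=4, p4=2)
step 2: fire T1:  (p0=4, p1=2, p2=4, p3=4, p4=2) → (p0=3, p1=1, p2=4, p3=5, p4=2)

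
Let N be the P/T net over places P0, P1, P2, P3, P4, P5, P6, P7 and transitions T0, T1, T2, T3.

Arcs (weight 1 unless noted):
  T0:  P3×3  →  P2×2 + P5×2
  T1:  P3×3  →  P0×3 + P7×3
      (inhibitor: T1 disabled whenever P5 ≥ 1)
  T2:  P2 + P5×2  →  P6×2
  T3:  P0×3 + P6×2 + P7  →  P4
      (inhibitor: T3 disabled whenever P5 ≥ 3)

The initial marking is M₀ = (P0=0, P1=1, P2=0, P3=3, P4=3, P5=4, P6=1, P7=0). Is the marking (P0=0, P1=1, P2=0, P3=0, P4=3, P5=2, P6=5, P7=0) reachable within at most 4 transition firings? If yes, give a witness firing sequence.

YES — reachable via ⟨T0, T2, T2⟩ (3 firings)

step 1: fire T0:  (P0=0, P1=1, P2=0, P3=3, P4=3, P5=4, P6=1, P7=0) → (P0=0, P1=1, P2=2, P3=0, P4=3, P5=6, P6=1, P7=0)
step 2: fire T2:  (P0=0, P1=1, P2=2, P3=0, P4=3, P5=6, P6=1, P7=0) → (P0=0, P1=1, P2=1, P3=0, P4=3, P5=4, P6=3, P7=0)
step 3: fire T2:  (P0=0, P1=1, P2=1, P3=0, P4=3, P5=4, P6=3, P7=0) → (P0=0, P1=1, P2=0, P3=0, P4=3, P5=2, P6=5, P7=0)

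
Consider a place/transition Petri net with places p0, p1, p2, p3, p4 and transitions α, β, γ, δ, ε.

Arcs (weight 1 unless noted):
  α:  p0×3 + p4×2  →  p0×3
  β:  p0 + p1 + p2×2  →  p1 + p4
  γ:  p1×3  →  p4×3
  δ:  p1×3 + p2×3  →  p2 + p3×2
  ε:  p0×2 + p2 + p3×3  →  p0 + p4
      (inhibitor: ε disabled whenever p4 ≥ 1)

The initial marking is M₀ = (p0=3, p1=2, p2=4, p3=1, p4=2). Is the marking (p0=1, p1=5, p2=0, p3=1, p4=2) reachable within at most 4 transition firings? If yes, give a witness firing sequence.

depth 0: 1 marking
depth 1: 3 markings reached so far
depth 2: 5 markings reached so far
depth 3: 6 markings reached so far
depth 4: 6 markings reached so far
(frontier empty at depth 4; search complete)
target is not among the 6 markings reachable within 4 steps

NO — not reachable within 4 firings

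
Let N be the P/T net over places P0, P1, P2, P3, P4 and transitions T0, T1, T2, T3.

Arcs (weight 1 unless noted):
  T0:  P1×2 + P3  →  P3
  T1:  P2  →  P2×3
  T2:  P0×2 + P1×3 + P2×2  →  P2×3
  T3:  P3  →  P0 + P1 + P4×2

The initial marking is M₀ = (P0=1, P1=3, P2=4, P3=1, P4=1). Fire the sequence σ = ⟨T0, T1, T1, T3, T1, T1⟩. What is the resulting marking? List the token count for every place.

(P0=2, P1=2, P2=12, P3=0, P4=3)

step 1: fire T0:  (P0=1, P1=3, P2=4, P3=1, P4=1) → (P0=1, P1=1, P2=4, P3=1, P4=1)
step 2: fire T1:  (P0=1, P1=1, P2=4, P3=1, P4=1) → (P0=1, P1=1, P2=6, P3=1, P4=1)
step 3: fire T1:  (P0=1, P1=1, P2=6, P3=1, P4=1) → (P0=1, P1=1, P2=8, P3=1, P4=1)
step 4: fire T3:  (P0=1, P1=1, P2=8, P3=1, P4=1) → (P0=2, P1=2, P2=8, P3=0, P4=3)
step 5: fire T1:  (P0=2, P1=2, P2=8, P3=0, P4=3) → (P0=2, P1=2, P2=10, P3=0, P4=3)
step 6: fire T1:  (P0=2, P1=2, P2=10, P3=0, P4=3) → (P0=2, P1=2, P2=12, P3=0, P4=3)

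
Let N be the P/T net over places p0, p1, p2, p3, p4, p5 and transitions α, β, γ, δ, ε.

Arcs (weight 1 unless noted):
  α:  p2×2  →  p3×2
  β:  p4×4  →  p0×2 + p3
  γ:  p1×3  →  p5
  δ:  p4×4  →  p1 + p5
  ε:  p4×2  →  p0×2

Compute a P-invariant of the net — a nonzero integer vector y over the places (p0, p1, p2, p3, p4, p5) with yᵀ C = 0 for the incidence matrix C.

Incidence matrix C (rows=places, cols=transitions):
        α    β    γ    δ    ε
   p0   0    2    0    0    2
   p1   0    0   -3    1    0
   p2  -2    0    0    0    0
   p3   2    1    0    0    0
   p4   0   -4    0   -4   -2
   p5   0    0    1    1    0

Candidate y = [1, 1, 2, 2, 1, 3]; check y·C column-wise:
  col α: 1·0 + 1·0 + 2·-2 + 2·2 + 1·0 + 3·0 = 0
  col β: 1·2 + 1·0 + 2·0 + 2·1 + 1·-4 + 3·0 = 0
  col γ: 1·0 + 1·-3 + 2·0 + 2·0 + 1·0 + 3·1 = 0
  col δ: 1·0 + 1·1 + 2·0 + 2·0 + 1·-4 + 3·1 = 0
  col ε: 1·2 + 1·0 + 2·0 + 2·0 + 1·-2 + 3·0 = 0

y = (p0:1, p1:1, p2:2, p3:2, p4:1, p5:3)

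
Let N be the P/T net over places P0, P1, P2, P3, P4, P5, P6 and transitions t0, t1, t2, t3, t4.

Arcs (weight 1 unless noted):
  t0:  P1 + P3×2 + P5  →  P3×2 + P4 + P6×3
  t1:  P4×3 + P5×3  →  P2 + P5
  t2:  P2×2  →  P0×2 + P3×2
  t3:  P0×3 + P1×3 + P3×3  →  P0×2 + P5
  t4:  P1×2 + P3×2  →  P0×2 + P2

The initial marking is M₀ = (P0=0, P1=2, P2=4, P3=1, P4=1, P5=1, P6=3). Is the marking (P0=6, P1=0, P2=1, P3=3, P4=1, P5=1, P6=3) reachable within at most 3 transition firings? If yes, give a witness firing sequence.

YES — reachable via ⟨t2, t2, t4⟩ (3 firings)

step 1: fire t2:  (P0=0, P1=2, P2=4, P3=1, P4=1, P5=1, P6=3) → (P0=2, P1=2, P2=2, P3=3, P4=1, P5=1, P6=3)
step 2: fire t2:  (P0=2, P1=2, P2=2, P3=3, P4=1, P5=1, P6=3) → (P0=4, P1=2, P2=0, P3=5, P4=1, P5=1, P6=3)
step 3: fire t4:  (P0=4, P1=2, P2=0, P3=5, P4=1, P5=1, P6=3) → (P0=6, P1=0, P2=1, P3=3, P4=1, P5=1, P6=3)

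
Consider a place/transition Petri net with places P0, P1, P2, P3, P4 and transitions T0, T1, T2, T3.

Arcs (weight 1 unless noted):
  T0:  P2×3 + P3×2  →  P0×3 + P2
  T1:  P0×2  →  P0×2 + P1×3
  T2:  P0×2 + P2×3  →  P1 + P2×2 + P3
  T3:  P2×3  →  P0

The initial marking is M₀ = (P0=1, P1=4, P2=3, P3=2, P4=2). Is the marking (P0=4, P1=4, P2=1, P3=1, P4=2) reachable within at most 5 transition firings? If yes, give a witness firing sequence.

depth 0: 1 marking
depth 1: 3 markings reached so far
depth 2: 5 markings reached so far
depth 3: 7 markings reached so far
depth 4: 9 markings reached so far
depth 5: 11 markings reached so far
target is not among the 11 markings reachable within 5 steps

NO — not reachable within 5 firings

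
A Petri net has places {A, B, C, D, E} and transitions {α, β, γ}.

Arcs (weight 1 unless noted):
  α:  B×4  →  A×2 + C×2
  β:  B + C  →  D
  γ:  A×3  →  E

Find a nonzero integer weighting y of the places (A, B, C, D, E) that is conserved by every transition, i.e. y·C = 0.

Incidence matrix C (rows=places, cols=transitions):
        α    β    γ
    A   2    0   -3
    B  -4   -1    0
    C   2   -1    0
    D   0    1    0
    E   0    0    1

Candidate y = [0, 1, 2, 3, 0]; check y·C column-wise:
  col α: 0·2 + 1·-4 + 2·2 + 3·0 = 0
  col β: 1·-1 + 2·-1 + 3·1 = 0
  col γ: 0·-3 + 1·0 + 2·0 + 3·0 + 0·1 = 0

y = (A:0, B:1, C:2, D:3, E:0)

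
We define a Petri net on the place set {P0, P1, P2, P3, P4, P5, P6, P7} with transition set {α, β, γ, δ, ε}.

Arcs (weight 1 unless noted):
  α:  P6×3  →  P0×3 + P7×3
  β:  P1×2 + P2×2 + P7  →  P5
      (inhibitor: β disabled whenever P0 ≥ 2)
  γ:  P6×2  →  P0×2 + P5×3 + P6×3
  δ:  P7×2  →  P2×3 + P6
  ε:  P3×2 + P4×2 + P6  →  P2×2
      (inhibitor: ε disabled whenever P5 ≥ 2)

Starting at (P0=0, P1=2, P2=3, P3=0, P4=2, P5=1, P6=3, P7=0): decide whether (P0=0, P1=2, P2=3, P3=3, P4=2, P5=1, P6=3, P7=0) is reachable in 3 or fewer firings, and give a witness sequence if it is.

depth 0: 1 marking
depth 1: 3 markings reached so far
depth 2: 6 markings reached so far
depth 3: 9 markings reached so far
target is not among the 9 markings reachable within 3 steps

NO — not reachable within 3 firings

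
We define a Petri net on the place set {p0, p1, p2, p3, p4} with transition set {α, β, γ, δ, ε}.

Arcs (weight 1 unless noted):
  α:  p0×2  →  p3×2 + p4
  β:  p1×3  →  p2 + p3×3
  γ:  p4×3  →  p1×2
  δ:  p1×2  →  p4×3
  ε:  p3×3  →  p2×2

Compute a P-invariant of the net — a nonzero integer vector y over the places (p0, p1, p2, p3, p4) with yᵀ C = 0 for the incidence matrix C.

Incidence matrix C (rows=places, cols=transitions):
        α    β    γ    δ    ε
   p0  -2    0    0    0    0
   p1   0   -3    2   -2    0
   p2   0    1    0    0    2
   p3   2    3    0    0   -3
   p4   1    0   -3    3    0

Candidate y = [3, 3, 3, 2, 2]; check y·C column-wise:
  col α: 3·-2 + 3·0 + 3·0 + 2·2 + 2·1 = 0
  col β: 3·0 + 3·-3 + 3·1 + 2·3 + 2·0 = 0
  col γ: 3·0 + 3·2 + 3·0 + 2·0 + 2·-3 = 0
  col δ: 3·0 + 3·-2 + 3·0 + 2·0 + 2·3 = 0
  col ε: 3·0 + 3·0 + 3·2 + 2·-3 + 2·0 = 0

y = (p0:3, p1:3, p2:3, p3:2, p4:2)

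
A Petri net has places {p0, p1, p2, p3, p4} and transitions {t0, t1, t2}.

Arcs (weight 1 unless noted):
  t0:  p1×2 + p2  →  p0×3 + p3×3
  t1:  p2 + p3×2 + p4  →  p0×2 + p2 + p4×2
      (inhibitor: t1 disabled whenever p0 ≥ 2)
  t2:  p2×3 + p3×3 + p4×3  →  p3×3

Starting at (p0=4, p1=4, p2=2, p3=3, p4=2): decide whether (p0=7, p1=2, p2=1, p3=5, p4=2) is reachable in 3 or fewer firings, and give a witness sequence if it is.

NO — not reachable within 3 firings

depth 0: 1 marking
depth 1: 2 markings reached so far
depth 2: 3 markings reached so far
depth 3: 3 markings reached so far
(frontier empty at depth 3; search complete)
target is not among the 3 markings reachable within 3 steps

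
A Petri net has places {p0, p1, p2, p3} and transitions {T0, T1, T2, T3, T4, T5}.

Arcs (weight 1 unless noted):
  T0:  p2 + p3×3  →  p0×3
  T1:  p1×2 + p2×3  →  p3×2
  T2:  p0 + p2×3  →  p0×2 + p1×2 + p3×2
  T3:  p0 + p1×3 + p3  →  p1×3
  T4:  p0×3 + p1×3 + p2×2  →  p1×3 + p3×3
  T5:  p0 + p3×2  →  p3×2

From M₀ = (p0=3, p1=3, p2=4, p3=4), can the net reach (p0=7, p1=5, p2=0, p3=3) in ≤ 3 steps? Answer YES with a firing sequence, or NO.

step 1: fire T0:  (p0=3, p1=3, p2=4, p3=4) → (p0=6, p1=3, p2=3, p3=1)
step 2: fire T2:  (p0=6, p1=3, p2=3, p3=1) → (p0=7, p1=5, p2=0, p3=3)

YES — reachable via ⟨T0, T2⟩ (2 firings)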